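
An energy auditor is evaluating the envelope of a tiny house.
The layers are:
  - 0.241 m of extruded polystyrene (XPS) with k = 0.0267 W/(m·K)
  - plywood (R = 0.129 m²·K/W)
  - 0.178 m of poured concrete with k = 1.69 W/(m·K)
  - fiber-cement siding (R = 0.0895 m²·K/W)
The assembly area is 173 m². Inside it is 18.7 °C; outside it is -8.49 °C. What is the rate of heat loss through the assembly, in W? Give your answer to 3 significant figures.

0.241/0.0267 = 9.026
0.178/1.69 = 0.1053
R_total = 9.026 + 0.129 + 0.1053 + 0.0895 = 9.35 m²·K/W
Q = A·ΔT/R = 173 × (18.7 − (-8.49)) / 9.35 = 503.1 W

503 W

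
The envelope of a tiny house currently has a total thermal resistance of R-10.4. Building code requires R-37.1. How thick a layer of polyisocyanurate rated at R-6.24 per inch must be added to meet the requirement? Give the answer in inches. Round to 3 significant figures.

4.28 in

ΔR = 37.1 − 10.4 = 26.7 ft²·°F·h/BTU
L = ΔR / (R/in) = 26.7/6.24 = 4.279 in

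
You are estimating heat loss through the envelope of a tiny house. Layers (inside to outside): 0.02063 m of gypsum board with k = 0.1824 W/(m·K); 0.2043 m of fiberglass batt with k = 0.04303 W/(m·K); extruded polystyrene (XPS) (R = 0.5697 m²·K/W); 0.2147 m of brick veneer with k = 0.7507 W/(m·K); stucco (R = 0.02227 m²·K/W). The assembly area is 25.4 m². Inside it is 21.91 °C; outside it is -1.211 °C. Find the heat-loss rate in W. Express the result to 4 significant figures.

0.02063/0.1824 = 0.1131
0.2043/0.04303 = 4.7479
0.2147/0.7507 = 0.286
R_total = 0.1131 + 4.7479 + 0.5697 + 0.286 + 0.02227 = 5.7389 m²·K/W
Q = A·ΔT/R = 25.4 × (21.91 − (-1.211)) / 5.7389 = 102.33 W

102.3 W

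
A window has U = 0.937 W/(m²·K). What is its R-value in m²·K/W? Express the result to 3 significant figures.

R = 1/U = 1/0.937 = 1.067

1.07 m²·K/W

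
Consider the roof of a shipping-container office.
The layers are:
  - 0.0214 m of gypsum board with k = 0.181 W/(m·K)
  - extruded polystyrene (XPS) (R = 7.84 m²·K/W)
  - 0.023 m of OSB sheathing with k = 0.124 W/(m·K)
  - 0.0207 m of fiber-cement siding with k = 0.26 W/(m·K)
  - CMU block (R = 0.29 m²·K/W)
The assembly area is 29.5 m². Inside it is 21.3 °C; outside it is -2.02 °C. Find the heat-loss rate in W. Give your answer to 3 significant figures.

80.8 W

0.0214/0.181 = 0.1182
0.023/0.124 = 0.1855
0.0207/0.26 = 0.07962
R_total = 0.1182 + 7.84 + 0.1855 + 0.07962 + 0.29 = 8.513 m²·K/W
Q = A·ΔT/R = 29.5 × (21.3 − (-2.02)) / 8.513 = 80.81 W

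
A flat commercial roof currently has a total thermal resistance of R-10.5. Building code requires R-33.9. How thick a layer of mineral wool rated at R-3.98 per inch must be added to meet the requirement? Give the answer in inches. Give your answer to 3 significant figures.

ΔR = 33.9 − 10.5 = 23.4 ft²·°F·h/BTU
L = ΔR / (R/in) = 23.4/3.98 = 5.879 in

5.88 in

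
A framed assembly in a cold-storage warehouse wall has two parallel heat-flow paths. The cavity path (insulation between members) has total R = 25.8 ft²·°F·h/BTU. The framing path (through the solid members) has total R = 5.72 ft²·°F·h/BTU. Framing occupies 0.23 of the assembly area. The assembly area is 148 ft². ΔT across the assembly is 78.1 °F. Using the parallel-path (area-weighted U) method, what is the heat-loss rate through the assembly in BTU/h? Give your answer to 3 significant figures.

U_eff = 0.77/25.8 + 0.23/5.72 = 0.02984 + 0.04021 = 0.07005
R_eff = 1/U_eff = 14.27 ft²·°F·h/BTU
Q = 148 × 78.1 / 14.27 = 809.7 BTU/h

810 BTU/h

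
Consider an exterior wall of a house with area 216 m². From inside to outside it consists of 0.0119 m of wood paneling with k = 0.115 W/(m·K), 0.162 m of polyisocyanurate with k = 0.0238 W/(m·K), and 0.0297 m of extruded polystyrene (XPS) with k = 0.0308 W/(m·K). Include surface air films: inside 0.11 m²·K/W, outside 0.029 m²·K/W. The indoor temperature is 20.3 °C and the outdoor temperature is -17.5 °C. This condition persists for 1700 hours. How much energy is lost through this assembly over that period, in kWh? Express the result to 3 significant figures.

0.0119/0.115 = 0.1035
0.162/0.0238 = 6.807
0.0297/0.0308 = 0.9643
R_total = 0.11 + 0.1035 + 6.807 + 0.9643 + 0.029 = 8.013 m²·K/W
Q = 216 × (20.3 − (-17.5)) / 8.013 = 1019 W
E = 1019 W × 1700 h / 1000 = 1732 kWh

1730 kWh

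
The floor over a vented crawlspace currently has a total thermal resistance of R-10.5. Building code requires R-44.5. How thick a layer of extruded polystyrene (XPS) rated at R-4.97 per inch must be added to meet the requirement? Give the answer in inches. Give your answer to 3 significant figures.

ΔR = 44.5 − 10.5 = 34 ft²·°F·h/BTU
L = ΔR / (R/in) = 34/4.97 = 6.841 in

6.84 in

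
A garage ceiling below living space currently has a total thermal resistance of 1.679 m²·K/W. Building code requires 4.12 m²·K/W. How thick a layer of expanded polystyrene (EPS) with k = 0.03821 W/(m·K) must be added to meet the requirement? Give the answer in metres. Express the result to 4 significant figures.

0.09327 m

ΔR = 4.12 − 1.679 = 2.441 m²·K/W
L = ΔR × k = 2.441 × 0.03821 = 0.093271 m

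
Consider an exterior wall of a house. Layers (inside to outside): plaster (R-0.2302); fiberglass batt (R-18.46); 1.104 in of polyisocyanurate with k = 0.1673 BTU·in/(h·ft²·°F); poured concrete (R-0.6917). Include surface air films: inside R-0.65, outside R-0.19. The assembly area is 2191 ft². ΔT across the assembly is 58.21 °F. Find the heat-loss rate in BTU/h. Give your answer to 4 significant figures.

4755 BTU/h

1.104/0.1673 = 6.5989
R_total = 0.65 + 0.2302 + 18.46 + 6.5989 + 0.6917 + 0.19 = 26.821 ft²·°F·h/BTU
Q = A·ΔT/R = 2191 × 58.21 / 26.821 = 4755.2 BTU/h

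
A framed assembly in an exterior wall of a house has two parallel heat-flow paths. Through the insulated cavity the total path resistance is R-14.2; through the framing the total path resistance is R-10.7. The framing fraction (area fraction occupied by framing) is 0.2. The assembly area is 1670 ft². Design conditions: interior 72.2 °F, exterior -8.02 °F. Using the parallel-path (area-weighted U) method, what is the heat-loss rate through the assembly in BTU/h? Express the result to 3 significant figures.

10100 BTU/h

U_eff = 0.8/14.2 + 0.2/10.7 = 0.05634 + 0.01869 = 0.07503
R_eff = 1/U_eff = 13.33 ft²·°F·h/BTU
Q = 1670 × (72.2 − (-8.02)) / 13.33 = 10050 BTU/h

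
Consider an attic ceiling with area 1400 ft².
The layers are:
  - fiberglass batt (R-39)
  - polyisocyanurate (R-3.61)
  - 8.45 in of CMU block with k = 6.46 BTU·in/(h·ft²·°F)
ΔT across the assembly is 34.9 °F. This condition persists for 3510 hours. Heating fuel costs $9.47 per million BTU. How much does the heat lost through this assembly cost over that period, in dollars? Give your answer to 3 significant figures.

8.45/6.46 = 1.308
R_total = 39 + 3.61 + 1.308 = 43.92 ft²·°F·h/BTU
Q = 1400 × 34.9 / 43.92 = 1113 BTU/h
E = 1113 × 3510 = 3905000 BTU
Cost = 3905000/10⁶ × 9.47 = $36.98

37.0 dollars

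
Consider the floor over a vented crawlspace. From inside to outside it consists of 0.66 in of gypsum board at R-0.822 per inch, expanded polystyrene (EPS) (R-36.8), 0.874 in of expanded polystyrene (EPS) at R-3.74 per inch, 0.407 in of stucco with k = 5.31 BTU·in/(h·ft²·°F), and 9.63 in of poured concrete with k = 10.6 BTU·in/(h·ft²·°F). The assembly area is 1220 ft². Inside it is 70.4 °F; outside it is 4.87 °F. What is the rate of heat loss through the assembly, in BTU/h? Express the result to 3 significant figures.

0.66 × 0.822 = 0.5425
0.874 × 3.74 = 3.269
0.407/5.31 = 0.07665
9.63/10.6 = 0.9085
R_total = 0.5425 + 36.8 + 3.269 + 0.07665 + 0.9085 = 41.6 ft²·°F·h/BTU
Q = A·ΔT/R = 1220 × (70.4 − 4.87) / 41.6 = 1922 BTU/h

1920 BTU/h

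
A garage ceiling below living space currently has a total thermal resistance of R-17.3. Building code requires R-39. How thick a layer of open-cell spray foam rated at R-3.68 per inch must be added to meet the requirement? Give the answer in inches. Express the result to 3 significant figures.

ΔR = 39 − 17.3 = 21.7 ft²·°F·h/BTU
L = ΔR / (R/in) = 21.7/3.68 = 5.897 in

5.90 in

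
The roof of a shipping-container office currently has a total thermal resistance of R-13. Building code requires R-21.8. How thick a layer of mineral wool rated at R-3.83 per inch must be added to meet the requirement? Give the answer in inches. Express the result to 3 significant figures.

2.30 in

ΔR = 21.8 − 13 = 8.8 ft²·°F·h/BTU
L = ΔR / (R/in) = 8.8/3.83 = 2.298 in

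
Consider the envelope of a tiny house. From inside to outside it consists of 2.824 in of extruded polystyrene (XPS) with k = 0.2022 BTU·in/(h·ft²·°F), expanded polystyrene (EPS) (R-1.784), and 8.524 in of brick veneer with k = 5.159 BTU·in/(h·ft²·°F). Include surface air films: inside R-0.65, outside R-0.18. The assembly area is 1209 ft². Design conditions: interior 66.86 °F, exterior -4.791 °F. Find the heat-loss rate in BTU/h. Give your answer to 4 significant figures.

2.824/0.2022 = 13.966
8.524/5.159 = 1.6523
R_total = 0.65 + 13.966 + 1.784 + 1.6523 + 0.18 = 18.233 ft²·°F·h/BTU
Q = A·ΔT/R = 1209 × (66.86 − (-4.791)) / 18.233 = 4751.2 BTU/h

4751 BTU/h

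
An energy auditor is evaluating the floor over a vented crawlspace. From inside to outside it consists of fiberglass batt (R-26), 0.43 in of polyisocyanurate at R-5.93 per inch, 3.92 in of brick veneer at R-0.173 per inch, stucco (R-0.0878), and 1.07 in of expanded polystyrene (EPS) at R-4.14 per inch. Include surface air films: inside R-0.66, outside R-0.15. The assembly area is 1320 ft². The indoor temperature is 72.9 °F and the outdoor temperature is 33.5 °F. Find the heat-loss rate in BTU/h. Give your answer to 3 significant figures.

1510 BTU/h

0.43 × 5.93 = 2.55
3.92 × 0.173 = 0.6782
1.07 × 4.14 = 4.43
R_total = 0.66 + 26 + 2.55 + 0.6782 + 0.0878 + 4.43 + 0.15 = 34.56 ft²·°F·h/BTU
Q = A·ΔT/R = 1320 × (72.9 − 33.5) / 34.56 = 1505 BTU/h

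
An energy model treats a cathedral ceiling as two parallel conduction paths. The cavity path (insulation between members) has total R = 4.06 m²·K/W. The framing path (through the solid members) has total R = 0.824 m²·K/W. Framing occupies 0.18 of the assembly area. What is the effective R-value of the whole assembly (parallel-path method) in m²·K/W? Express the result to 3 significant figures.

U_eff = 0.82/4.06 + 0.18/0.824 = 0.202 + 0.2184 = 0.4204
R_eff = 1/U_eff = 2.379 m²·K/W

2.38 m²·K/W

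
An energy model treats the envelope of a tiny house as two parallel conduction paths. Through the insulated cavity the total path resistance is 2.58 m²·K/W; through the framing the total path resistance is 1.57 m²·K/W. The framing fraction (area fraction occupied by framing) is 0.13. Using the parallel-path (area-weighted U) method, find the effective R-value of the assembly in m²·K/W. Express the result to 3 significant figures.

U_eff = 0.87/2.58 + 0.13/1.57 = 0.3372 + 0.0828 = 0.42
R_eff = 1/U_eff = 2.381 m²·K/W

2.38 m²·K/W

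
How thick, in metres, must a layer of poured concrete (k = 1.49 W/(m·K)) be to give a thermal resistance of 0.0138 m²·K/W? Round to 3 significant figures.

0.0206 m

L = R·k = 0.0138 × 1.49 = 0.02056 m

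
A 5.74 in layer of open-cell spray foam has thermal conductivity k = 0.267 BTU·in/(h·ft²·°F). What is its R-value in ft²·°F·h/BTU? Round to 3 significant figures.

R = L/k = 5.74/0.267 = 21.5 ft²·°F·h/BTU

21.5 ft²·°F·h/BTU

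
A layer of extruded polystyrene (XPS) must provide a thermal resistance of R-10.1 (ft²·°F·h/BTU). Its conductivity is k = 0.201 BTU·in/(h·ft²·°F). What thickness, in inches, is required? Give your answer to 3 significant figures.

L = R × k = 10.1 × 0.201 = 2.03 in

2.03 in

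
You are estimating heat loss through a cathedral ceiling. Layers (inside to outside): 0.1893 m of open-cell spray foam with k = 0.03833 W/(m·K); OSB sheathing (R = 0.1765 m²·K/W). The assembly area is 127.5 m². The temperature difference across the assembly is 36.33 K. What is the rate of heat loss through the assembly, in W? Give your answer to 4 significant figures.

0.1893/0.03833 = 4.9387
R_total = 4.9387 + 0.1765 = 5.1152 m²·K/W
Q = A·ΔT/R = 127.5 × 36.33 / 5.1152 = 905.55 W

905.6 W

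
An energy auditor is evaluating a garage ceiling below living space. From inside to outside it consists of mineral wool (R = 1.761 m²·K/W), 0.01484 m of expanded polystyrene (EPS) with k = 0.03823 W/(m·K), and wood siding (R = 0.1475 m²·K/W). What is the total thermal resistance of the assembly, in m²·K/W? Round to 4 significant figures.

0.01484/0.03823 = 0.38818
R_total = 1.761 + 0.38818 + 0.1475 = 2.2967 m²·K/W

2.297 m²·K/W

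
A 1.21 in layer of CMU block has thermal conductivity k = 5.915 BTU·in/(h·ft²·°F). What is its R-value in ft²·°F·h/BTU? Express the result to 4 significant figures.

R = L/k = 1.21/5.915 = 0.20456 ft²·°F·h/BTU

0.2046 ft²·°F·h/BTU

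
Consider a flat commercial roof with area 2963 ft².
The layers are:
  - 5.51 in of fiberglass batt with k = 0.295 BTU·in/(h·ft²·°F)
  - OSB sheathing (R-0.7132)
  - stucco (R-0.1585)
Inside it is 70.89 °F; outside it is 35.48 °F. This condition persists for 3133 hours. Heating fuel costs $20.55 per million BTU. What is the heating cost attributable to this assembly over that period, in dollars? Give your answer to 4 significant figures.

345.5 dollars

5.51/0.295 = 18.678
R_total = 18.678 + 0.7132 + 0.1585 = 19.55 ft²·°F·h/BTU
Q = 2963 × (70.89 − 35.48) / 19.55 = 5366.8 BTU/h
E = 5366.8 × 3133 = 16814000 BTU
Cost = 16814000/10⁶ × 20.55 = $345.53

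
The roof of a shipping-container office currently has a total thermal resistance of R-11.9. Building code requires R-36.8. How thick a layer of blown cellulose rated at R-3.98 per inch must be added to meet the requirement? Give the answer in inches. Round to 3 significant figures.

ΔR = 36.8 − 11.9 = 24.9 ft²·°F·h/BTU
L = ΔR / (R/in) = 24.9/3.98 = 6.256 in

6.26 in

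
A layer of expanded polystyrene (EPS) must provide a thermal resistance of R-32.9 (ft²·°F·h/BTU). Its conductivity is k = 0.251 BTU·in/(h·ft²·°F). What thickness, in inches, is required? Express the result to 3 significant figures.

8.26 in

L = R × k = 32.9 × 0.251 = 8.258 in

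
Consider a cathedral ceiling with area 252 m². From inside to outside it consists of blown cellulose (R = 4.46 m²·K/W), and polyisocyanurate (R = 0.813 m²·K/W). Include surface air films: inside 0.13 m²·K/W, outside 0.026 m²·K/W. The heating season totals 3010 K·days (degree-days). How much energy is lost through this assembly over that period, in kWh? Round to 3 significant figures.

R_total = 0.13 + 4.46 + 0.813 + 0.026 = 5.429 m²·K/W
E = A × HDD × 24 / R / 1000 = 252 × 3010 × 24 / 5.429 / 1000 = 3353 kWh

3350 kWh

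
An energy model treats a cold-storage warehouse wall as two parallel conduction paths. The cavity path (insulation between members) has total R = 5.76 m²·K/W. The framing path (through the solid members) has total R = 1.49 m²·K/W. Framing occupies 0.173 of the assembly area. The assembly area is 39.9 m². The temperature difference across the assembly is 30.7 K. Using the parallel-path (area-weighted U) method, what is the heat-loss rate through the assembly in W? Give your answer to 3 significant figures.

U_eff = 0.827/5.76 + 0.173/1.49 = 0.1436 + 0.1161 = 0.2597
R_eff = 1/U_eff = 3.851 m²·K/W
Q = 39.9 × 30.7 / 3.851 = 318.1 W

318 W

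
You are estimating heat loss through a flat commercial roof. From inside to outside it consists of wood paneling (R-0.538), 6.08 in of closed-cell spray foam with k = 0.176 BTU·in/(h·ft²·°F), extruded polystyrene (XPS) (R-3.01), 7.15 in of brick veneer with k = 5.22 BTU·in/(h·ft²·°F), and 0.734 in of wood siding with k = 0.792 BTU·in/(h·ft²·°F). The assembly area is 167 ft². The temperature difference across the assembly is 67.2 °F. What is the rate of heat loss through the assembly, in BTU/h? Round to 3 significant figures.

6.08/0.176 = 34.55
7.15/5.22 = 1.37
0.734/0.792 = 0.9268
R_total = 0.538 + 34.55 + 3.01 + 1.37 + 0.9268 = 40.39 ft²·°F·h/BTU
Q = A·ΔT/R = 167 × 67.2 / 40.39 = 277.9 BTU/h

278 BTU/h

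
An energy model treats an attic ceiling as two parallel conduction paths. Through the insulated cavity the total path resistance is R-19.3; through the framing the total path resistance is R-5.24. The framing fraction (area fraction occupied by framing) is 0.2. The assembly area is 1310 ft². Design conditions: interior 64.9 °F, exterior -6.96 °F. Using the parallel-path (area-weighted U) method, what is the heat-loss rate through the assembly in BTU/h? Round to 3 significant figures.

7500 BTU/h

U_eff = 0.8/19.3 + 0.2/5.24 = 0.04145 + 0.03817 = 0.07962
R_eff = 1/U_eff = 12.56 ft²·°F·h/BTU
Q = 1310 × (64.9 − (-6.96)) / 12.56 = 7495 BTU/h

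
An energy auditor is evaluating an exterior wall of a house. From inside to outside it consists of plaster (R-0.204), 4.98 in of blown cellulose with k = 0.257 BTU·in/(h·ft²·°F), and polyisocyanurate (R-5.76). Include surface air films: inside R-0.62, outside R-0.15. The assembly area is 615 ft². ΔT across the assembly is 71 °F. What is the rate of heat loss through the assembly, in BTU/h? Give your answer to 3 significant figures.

1670 BTU/h

4.98/0.257 = 19.38
R_total = 0.62 + 0.204 + 19.38 + 5.76 + 0.15 = 26.11 ft²·°F·h/BTU
Q = A·ΔT/R = 615 × 71 / 26.11 = 1672 BTU/h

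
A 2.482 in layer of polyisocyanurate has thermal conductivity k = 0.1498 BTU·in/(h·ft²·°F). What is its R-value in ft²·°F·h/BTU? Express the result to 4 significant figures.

16.57 ft²·°F·h/BTU

R = L/k = 2.482/0.1498 = 16.569 ft²·°F·h/BTU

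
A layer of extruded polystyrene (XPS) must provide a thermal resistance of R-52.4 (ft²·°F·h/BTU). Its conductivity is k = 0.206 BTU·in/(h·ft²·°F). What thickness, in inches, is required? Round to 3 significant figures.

L = R × k = 52.4 × 0.206 = 10.79 in

10.8 in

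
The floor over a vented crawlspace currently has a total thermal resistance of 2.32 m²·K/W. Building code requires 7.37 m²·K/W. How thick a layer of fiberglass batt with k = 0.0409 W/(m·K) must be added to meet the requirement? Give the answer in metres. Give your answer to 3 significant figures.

ΔR = 7.37 − 2.32 = 5.05 m²·K/W
L = ΔR × k = 5.05 × 0.0409 = 0.2065 m

0.207 m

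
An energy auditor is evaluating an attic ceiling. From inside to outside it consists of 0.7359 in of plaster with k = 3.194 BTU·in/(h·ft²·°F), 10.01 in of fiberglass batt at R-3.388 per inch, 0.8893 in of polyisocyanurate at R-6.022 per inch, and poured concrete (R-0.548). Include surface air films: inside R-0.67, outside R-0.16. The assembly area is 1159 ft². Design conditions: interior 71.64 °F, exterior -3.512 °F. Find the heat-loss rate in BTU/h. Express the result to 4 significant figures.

2131 BTU/h

0.7359/3.194 = 0.2304
10.01 × 3.388 = 33.914
0.8893 × 6.022 = 5.3554
R_total = 0.67 + 0.2304 + 33.914 + 5.3554 + 0.548 + 0.16 = 40.878 ft²·°F·h/BTU
Q = A·ΔT/R = 1159 × (71.64 − (-3.512)) / 40.878 = 2130.8 BTU/h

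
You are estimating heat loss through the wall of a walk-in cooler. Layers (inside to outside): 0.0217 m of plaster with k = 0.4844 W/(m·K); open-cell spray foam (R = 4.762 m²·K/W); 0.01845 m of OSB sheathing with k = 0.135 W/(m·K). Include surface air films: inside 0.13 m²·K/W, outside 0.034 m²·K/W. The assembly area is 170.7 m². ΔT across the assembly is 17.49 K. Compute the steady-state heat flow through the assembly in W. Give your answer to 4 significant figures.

0.0217/0.4844 = 0.044798
0.01845/0.135 = 0.13667
R_total = 0.13 + 0.044798 + 4.762 + 0.13667 + 0.034 = 5.1075 m²·K/W
Q = A·ΔT/R = 170.7 × 17.49 / 5.1075 = 584.55 W

584.5 W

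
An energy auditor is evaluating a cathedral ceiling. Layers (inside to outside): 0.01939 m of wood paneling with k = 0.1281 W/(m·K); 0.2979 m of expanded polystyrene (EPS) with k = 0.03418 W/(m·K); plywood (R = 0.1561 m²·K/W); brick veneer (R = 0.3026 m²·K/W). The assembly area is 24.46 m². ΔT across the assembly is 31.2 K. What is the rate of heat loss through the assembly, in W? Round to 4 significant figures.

81.83 W

0.01939/0.1281 = 0.15137
0.2979/0.03418 = 8.7156
R_total = 0.15137 + 8.7156 + 0.1561 + 0.3026 = 9.3257 m²·K/W
Q = A·ΔT/R = 24.46 × 31.2 / 9.3257 = 81.833 W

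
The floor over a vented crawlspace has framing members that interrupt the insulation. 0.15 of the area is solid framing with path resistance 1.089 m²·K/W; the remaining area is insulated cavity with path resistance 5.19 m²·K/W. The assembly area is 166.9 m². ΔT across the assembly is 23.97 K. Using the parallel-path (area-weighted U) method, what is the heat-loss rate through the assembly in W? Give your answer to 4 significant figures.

U_eff = 0.85/5.19 + 0.15/1.089 = 0.16378 + 0.13774 = 0.30152
R_eff = 1/U_eff = 3.3166 m²·K/W
Q = 166.9 × 23.97 / 3.3166 = 1206.2 W

1206 W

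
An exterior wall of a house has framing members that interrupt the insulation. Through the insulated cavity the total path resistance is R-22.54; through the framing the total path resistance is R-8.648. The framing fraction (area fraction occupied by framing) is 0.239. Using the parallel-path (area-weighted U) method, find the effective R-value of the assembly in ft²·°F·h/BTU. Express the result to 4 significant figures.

16.29 ft²·°F·h/BTU

U_eff = 0.761/22.54 + 0.239/8.648 = 0.033762 + 0.027636 = 0.061399
R_eff = 1/U_eff = 16.287 ft²·°F·h/BTU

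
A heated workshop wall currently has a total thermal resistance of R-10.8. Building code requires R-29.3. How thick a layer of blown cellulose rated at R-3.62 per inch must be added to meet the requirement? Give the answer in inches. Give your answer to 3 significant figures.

ΔR = 29.3 − 10.8 = 18.5 ft²·°F·h/BTU
L = ΔR / (R/in) = 18.5/3.62 = 5.11 in

5.11 in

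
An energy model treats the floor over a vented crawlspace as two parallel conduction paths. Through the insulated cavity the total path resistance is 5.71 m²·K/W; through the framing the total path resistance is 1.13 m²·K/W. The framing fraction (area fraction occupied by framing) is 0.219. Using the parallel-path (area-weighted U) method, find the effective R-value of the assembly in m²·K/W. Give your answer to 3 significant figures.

U_eff = 0.781/5.71 + 0.219/1.13 = 0.1368 + 0.1938 = 0.3306
R_eff = 1/U_eff = 3.025 m²·K/W

3.02 m²·K/W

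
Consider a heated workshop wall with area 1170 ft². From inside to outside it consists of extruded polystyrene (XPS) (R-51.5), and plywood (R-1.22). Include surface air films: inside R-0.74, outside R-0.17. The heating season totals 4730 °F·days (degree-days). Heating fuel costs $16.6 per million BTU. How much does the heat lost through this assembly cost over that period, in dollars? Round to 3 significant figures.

41.1 dollars

R_total = 0.74 + 51.5 + 1.22 + 0.17 = 53.63 ft²·°F·h/BTU
E = A × HDD × 24 / R = 1170 × 4730 × 24 / 53.63 = 2477000 BTU
Cost = 2477000/10⁶ × 16.6 = $41.11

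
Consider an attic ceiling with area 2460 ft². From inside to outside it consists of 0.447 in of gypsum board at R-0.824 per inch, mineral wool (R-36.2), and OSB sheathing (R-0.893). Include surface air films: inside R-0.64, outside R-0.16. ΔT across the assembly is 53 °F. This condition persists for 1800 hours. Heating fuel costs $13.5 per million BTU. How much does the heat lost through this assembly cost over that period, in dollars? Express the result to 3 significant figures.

82.8 dollars

0.447 × 0.824 = 0.3683
R_total = 0.64 + 0.3683 + 36.2 + 0.893 + 0.16 = 38.26 ft²·°F·h/BTU
Q = 2460 × 53 / 38.26 = 3408 BTU/h
E = 3408 × 1800 = 6134000 BTU
Cost = 6134000/10⁶ × 13.5 = $82.81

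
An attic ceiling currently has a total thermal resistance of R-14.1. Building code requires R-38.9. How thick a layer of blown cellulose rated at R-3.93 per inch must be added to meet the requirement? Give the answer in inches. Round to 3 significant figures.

ΔR = 38.9 − 14.1 = 24.8 ft²·°F·h/BTU
L = ΔR / (R/in) = 24.8/3.93 = 6.31 in

6.31 in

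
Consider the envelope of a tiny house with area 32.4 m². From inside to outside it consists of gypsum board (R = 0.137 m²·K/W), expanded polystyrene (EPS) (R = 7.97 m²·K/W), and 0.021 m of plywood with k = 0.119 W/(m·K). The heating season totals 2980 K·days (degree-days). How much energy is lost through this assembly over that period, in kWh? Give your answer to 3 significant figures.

0.021/0.119 = 0.1765
R_total = 0.137 + 7.97 + 0.1765 = 8.283 m²·K/W
E = A × HDD × 24 / R / 1000 = 32.4 × 2980 × 24 / 8.283 / 1000 = 279.7 kWh

280 kWh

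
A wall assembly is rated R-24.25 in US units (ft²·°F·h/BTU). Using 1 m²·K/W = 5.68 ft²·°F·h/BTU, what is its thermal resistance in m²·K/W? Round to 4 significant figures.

R_SI = 24.25/5.68 = 4.2694

4.269 m²·K/W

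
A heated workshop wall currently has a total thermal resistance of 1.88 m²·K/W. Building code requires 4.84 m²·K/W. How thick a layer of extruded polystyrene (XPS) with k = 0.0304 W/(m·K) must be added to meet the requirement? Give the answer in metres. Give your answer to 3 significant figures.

ΔR = 4.84 − 1.88 = 2.96 m²·K/W
L = ΔR × k = 2.96 × 0.0304 = 0.08998 m

0.0900 m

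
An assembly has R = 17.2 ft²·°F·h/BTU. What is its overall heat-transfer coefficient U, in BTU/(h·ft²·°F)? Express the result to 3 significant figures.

U = 1/R = 1/17.2 = 0.05814

0.0581 BTU/(h·ft²·°F)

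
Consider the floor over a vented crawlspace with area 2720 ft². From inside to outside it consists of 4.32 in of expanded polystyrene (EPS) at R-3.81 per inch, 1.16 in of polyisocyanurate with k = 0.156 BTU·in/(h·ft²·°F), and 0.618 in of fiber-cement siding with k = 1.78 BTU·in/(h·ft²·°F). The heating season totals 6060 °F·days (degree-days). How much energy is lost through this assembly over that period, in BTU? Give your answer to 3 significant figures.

16300000 BTU

4.32 × 3.81 = 16.46
1.16/0.156 = 7.436
0.618/1.78 = 0.3472
R_total = 16.46 + 7.436 + 0.3472 = 24.24 ft²·°F·h/BTU
E = A × HDD × 24 / R = 2720 × 6060 × 24 / 24.24 = 16320000 BTU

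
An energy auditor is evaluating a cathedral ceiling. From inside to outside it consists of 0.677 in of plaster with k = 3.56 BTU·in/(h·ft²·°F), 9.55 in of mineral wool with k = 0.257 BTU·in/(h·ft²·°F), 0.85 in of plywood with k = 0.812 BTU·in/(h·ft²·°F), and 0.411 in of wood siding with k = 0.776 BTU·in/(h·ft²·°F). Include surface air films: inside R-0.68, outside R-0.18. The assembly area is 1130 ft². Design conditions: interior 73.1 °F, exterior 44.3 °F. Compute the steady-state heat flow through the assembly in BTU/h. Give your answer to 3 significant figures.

0.677/3.56 = 0.1902
9.55/0.257 = 37.16
0.85/0.812 = 1.047
0.411/0.776 = 0.5296
R_total = 0.68 + 0.1902 + 37.16 + 1.047 + 0.5296 + 0.18 = 39.79 ft²·°F·h/BTU
Q = A·ΔT/R = 1130 × (73.1 − 44.3) / 39.79 = 818 BTU/h

818 BTU/h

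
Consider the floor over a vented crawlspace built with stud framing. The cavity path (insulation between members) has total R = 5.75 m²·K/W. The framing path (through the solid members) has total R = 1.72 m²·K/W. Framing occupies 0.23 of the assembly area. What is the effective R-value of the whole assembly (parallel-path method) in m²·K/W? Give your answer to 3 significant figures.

U_eff = 0.77/5.75 + 0.23/1.72 = 0.1339 + 0.1337 = 0.2676
R_eff = 1/U_eff = 3.736 m²·K/W

3.74 m²·K/W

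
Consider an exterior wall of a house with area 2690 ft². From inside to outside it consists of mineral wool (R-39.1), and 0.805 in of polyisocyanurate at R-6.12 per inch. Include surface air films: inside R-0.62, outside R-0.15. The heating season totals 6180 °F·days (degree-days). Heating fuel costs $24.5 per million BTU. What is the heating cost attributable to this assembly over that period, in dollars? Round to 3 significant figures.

218 dollars

0.805 × 6.12 = 4.927
R_total = 0.62 + 39.1 + 4.927 + 0.15 = 44.8 ft²·°F·h/BTU
E = A × HDD × 24 / R = 2690 × 6180 × 24 / 44.8 = 8906000 BTU
Cost = 8906000/10⁶ × 24.5 = $218.2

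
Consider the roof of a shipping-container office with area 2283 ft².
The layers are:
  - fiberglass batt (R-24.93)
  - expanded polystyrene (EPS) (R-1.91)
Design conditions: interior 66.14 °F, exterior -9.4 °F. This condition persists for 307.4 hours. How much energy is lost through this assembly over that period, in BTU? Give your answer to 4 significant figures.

R_total = 24.93 + 1.91 = 26.84 ft²·°F·h/BTU
Q = 2283 × (66.14 − (-9.4)) / 26.84 = 6425.4 BTU/h
E = 6425.4 × 307.4 = 1975200 BTU

1975000 BTU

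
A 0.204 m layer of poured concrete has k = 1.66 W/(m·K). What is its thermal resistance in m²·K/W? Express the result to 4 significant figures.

0.1229 m²·K/W

R = L/k = 0.204/1.66 = 0.12289 m²·K/W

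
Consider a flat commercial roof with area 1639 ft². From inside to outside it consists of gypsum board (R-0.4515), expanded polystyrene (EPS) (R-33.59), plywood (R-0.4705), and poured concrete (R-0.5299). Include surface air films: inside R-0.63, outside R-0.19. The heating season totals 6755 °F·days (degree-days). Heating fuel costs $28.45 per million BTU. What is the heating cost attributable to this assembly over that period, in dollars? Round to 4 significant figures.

210.8 dollars

R_total = 0.63 + 0.4515 + 33.59 + 0.4705 + 0.5299 + 0.19 = 35.862 ft²·°F·h/BTU
E = A × HDD × 24 / R = 1639 × 6755 × 24 / 35.862 = 7409400 BTU
Cost = 7409400/10⁶ × 28.45 = $210.8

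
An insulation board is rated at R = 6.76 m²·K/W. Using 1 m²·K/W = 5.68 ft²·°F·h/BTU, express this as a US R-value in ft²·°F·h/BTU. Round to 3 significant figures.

38.4 ft²·°F·h/BTU

R_US = 6.76 × 5.68 = 38.4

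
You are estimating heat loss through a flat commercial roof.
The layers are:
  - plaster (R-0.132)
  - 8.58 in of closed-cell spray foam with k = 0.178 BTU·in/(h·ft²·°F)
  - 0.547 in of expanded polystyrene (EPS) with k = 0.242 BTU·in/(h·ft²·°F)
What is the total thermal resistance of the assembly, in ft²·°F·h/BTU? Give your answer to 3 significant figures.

8.58/0.178 = 48.2
0.547/0.242 = 2.26
R_total = 0.132 + 48.2 + 2.26 = 50.59 ft²·°F·h/BTU

50.6 ft²·°F·h/BTU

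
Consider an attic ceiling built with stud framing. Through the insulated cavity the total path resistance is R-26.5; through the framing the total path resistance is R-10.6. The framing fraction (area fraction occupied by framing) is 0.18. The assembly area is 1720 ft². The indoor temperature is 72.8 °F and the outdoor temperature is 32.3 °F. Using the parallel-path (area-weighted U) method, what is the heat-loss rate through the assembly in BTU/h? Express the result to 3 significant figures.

3340 BTU/h

U_eff = 0.82/26.5 + 0.18/10.6 = 0.03094 + 0.01698 = 0.04792
R_eff = 1/U_eff = 20.87 ft²·°F·h/BTU
Q = 1720 × (72.8 − 32.3) / 20.87 = 3338 BTU/h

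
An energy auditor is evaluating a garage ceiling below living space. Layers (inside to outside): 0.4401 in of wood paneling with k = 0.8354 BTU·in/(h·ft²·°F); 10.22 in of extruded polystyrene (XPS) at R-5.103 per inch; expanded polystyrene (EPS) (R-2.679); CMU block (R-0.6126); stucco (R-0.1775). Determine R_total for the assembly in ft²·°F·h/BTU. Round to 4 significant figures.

0.4401/0.8354 = 0.52681
10.22 × 5.103 = 52.153
R_total = 0.52681 + 52.153 + 2.679 + 0.6126 + 0.1775 = 56.149 ft²·°F·h/BTU

56.15 ft²·°F·h/BTU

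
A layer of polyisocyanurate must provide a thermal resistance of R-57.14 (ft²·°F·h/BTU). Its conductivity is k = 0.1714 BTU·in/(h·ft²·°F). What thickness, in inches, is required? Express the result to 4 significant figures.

L = R × k = 57.14 × 0.1714 = 9.7938 in

9.794 in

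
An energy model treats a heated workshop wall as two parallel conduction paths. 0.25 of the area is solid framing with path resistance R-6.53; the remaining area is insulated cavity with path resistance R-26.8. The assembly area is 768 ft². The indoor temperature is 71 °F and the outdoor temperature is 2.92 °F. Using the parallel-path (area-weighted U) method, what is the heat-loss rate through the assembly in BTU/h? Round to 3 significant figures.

U_eff = 0.75/26.8 + 0.25/6.53 = 0.02799 + 0.03828 = 0.06627
R_eff = 1/U_eff = 15.09 ft²·°F·h/BTU
Q = 768 × (71 − 2.92) / 15.09 = 3465 BTU/h

3460 BTU/h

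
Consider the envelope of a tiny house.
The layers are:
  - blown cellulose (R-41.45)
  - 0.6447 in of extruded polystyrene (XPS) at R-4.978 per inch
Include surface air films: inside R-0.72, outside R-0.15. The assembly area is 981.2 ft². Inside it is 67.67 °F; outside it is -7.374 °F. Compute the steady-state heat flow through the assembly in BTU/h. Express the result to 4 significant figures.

1617 BTU/h

0.6447 × 4.978 = 3.2093
R_total = 0.72 + 41.45 + 3.2093 + 0.15 = 45.529 ft²·°F·h/BTU
Q = A·ΔT/R = 981.2 × (67.67 − (-7.374)) / 45.529 = 1617.3 BTU/h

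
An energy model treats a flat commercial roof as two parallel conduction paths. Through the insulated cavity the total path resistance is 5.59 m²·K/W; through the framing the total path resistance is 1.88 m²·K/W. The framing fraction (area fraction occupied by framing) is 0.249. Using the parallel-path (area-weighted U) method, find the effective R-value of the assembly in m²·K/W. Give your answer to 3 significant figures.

U_eff = 0.751/5.59 + 0.249/1.88 = 0.1343 + 0.1324 = 0.2668
R_eff = 1/U_eff = 3.748 m²·K/W

3.75 m²·K/W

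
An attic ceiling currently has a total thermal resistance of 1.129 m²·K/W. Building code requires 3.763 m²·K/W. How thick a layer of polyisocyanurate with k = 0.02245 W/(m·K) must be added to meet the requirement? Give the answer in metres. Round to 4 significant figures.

ΔR = 3.763 − 1.129 = 2.634 m²·K/W
L = ΔR × k = 2.634 × 0.02245 = 0.059133 m

0.05913 m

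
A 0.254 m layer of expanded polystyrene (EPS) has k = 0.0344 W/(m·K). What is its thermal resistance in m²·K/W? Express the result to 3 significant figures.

7.38 m²·K/W

R = L/k = 0.254/0.0344 = 7.384 m²·K/W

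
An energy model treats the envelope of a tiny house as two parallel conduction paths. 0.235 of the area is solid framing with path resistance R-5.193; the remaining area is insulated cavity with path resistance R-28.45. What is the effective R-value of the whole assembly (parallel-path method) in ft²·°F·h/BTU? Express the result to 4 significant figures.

13.86 ft²·°F·h/BTU

U_eff = 0.765/28.45 + 0.235/5.193 = 0.026889 + 0.045253 = 0.072143
R_eff = 1/U_eff = 13.861 ft²·°F·h/BTU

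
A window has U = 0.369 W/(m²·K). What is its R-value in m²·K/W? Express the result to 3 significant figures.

R = 1/U = 1/0.369 = 2.71

2.71 m²·K/W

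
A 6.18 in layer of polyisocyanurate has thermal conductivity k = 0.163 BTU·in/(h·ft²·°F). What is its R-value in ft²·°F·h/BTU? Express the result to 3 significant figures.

R = L/k = 6.18/0.163 = 37.91 ft²·°F·h/BTU

37.9 ft²·°F·h/BTU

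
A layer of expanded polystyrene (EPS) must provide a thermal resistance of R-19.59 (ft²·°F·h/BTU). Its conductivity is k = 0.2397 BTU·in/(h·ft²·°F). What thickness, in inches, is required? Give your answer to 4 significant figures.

4.696 in

L = R × k = 19.59 × 0.2397 = 4.6957 in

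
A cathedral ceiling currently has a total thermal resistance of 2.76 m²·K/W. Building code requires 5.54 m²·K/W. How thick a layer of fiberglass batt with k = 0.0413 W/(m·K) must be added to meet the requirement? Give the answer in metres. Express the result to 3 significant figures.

0.115 m

ΔR = 5.54 − 2.76 = 2.78 m²·K/W
L = ΔR × k = 2.78 × 0.0413 = 0.1148 m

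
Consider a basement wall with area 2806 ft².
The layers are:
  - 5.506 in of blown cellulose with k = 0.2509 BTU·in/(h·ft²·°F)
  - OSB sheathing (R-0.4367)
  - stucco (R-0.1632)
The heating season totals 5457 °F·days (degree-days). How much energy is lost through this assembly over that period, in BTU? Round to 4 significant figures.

16300000 BTU

5.506/0.2509 = 21.945
R_total = 21.945 + 0.4367 + 0.1632 = 22.545 ft²·°F·h/BTU
E = A × HDD × 24 / R = 2806 × 5457 × 24 / 22.545 = 16301000 BTU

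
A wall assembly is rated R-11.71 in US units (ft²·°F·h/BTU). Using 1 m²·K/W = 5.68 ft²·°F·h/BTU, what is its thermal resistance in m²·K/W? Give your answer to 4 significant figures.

R_SI = 11.71/5.68 = 2.0616

2.062 m²·K/W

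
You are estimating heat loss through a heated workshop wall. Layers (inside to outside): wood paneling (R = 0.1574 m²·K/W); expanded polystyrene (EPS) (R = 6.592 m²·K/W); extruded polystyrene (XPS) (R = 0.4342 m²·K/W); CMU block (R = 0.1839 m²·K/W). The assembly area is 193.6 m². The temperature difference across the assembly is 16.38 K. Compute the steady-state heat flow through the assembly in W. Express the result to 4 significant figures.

430.4 W

R_total = 0.1574 + 6.592 + 0.4342 + 0.1839 = 7.3675 m²·K/W
Q = A·ΔT/R = 193.6 × 16.38 / 7.3675 = 430.43 W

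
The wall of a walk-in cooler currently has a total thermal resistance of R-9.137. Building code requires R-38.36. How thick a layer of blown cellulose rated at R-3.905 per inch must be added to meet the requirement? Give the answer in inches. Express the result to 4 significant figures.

7.483 in

ΔR = 38.36 − 9.137 = 29.223 ft²·°F·h/BTU
L = ΔR / (R/in) = 29.223/3.905 = 7.4835 in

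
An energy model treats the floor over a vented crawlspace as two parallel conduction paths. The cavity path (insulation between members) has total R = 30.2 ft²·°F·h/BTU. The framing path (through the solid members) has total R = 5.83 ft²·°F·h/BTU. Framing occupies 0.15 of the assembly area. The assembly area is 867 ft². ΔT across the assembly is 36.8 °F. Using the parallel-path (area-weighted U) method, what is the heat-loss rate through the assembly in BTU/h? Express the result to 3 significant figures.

U_eff = 0.85/30.2 + 0.15/5.83 = 0.02815 + 0.02573 = 0.05387
R_eff = 1/U_eff = 18.56 ft²·°F·h/BTU
Q = 867 × 36.8 / 18.56 = 1719 BTU/h

1720 BTU/h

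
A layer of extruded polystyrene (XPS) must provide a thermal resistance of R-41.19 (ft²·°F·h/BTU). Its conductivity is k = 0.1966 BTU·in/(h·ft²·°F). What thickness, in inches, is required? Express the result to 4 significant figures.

8.098 in

L = R × k = 41.19 × 0.1966 = 8.098 in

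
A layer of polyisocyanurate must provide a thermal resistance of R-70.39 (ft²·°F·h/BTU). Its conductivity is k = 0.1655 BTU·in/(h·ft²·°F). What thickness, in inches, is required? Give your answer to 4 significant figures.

11.65 in

L = R × k = 70.39 × 0.1655 = 11.65 in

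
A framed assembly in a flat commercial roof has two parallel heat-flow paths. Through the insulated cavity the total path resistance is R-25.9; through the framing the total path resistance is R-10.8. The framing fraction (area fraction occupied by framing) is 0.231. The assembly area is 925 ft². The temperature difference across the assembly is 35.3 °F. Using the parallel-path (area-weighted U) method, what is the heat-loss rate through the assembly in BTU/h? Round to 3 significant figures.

1670 BTU/h

U_eff = 0.769/25.9 + 0.231/10.8 = 0.02969 + 0.02139 = 0.05108
R_eff = 1/U_eff = 19.58 ft²·°F·h/BTU
Q = 925 × 35.3 / 19.58 = 1668 BTU/h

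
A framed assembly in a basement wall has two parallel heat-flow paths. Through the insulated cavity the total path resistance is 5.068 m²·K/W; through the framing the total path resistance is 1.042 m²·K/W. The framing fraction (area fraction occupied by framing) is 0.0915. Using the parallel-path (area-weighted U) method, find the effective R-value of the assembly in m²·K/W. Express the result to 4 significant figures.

3.744 m²·K/W

U_eff = 0.9085/5.068 + 0.0915/1.042 = 0.17926 + 0.087812 = 0.26707
R_eff = 1/U_eff = 3.7443 m²·K/W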